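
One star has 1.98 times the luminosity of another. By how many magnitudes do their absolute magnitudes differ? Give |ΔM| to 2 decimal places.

Pogson: ΔM = −2.5 log₁₀(ratio) = −2.5 log₁₀(1.98) = −2.5 × 0.2967 = -0.742

|ΔM| ≈ 0.74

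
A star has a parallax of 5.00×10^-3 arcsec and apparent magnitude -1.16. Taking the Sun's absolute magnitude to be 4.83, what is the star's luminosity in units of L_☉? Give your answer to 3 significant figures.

L/L_☉ ≈ 99600

d = 1/p = 1/5.00×10^-3″ = 200.0 pc
M = m − 5 log₁₀ d + 5 = -1.16 − 5·2.3010 + 5 = -7.665
M − M_☉ = -7.665 − 4.83 = -12.495
L/L_☉ = 10^(−0.4 × -12.495) = 99550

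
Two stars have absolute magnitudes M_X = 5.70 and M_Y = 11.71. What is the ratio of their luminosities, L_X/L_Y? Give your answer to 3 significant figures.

ΔM = M_X − M_Y = -6.01
L_X/L_Y = 10^(−0.4 ΔM) = 10^2.404 = 253.5

L_X/L_Y ≈ 254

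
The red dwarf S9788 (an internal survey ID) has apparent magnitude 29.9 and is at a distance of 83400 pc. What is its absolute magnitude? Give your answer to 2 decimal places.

M ≈ 10.29

5 log₁₀(d/10 pc) = 5 log₁₀(83400) − 5 = 19.606
M = m − 5 log₁₀(d/10) = 29.9 − 19.606 = 10.294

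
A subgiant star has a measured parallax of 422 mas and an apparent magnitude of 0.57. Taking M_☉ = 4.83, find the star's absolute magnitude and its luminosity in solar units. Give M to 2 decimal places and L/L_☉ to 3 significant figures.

d = 1/p = 1000/422 mas = 2.370 pc
M = m − 5 log₁₀ d + 5 = 0.57 − 5·0.3747 + 5 = 3.697
M − M_☉ = 3.697 − 4.83 = -1.133
L/L_☉ = 10^(−0.4 × -1.133) = 2.840

M ≈ 3.70; L/L_☉ ≈ 2.84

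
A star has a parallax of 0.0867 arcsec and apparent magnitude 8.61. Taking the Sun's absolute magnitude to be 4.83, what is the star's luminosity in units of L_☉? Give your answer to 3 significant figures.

L/L_☉ ≈ 0.0409

d = 1/p = 1/0.0867″ = 11.53 pc
M = m − 5 log₁₀ d + 5 = 8.61 − 5·1.0620 + 5 = 8.300
M − M_☉ = 8.300 − 4.83 = 3.470
L/L_☉ = 10^(−0.4 × 3.470) = 0.04092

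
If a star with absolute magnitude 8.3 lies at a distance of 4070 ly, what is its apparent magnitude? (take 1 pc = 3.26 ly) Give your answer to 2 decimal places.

m ≈ 18.78

d = 4070 ly / 3.26 = 1248 pc
m = M + 5 log₁₀ d − 5 = 8.3 + 5·3.0964 − 5 = 18.782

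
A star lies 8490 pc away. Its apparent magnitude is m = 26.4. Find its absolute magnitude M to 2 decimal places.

M ≈ 11.76

5 log₁₀(d/10 pc) = 5 log₁₀(8490) − 5 = 14.645
M = m − 5 log₁₀(d/10) = 26.4 − 14.645 = 11.755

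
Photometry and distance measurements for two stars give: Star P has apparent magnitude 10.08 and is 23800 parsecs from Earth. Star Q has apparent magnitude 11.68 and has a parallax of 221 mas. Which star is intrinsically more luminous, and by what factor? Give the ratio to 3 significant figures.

Star P: M = m − 5 log₁₀ d + 5 = 10.08 − 5·4.3766 + 5 = -6.803
Star Q: p = 221 mas = 0.221″ → d = 1/p = 4.525 pc
Star Q: M = m − 5 log₁₀ d + 5 = 11.68 − 5·0.6556 + 5 = 13.402
ΔM = M_P − M_Q = -6.803 − (13.402) = -20.205; smaller M is more luminous → Star P.
L ratio = 10^(0.4 |ΔM|) = 10^8.082 = 1.208×10^8

Star P is more luminous, by a factor of 1.21×10^8.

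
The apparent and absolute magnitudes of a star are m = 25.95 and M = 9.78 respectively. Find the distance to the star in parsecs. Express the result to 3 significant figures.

Distance modulus: m − M = 25.95 − (9.78) = 16.170
m − M = 5 log₁₀ d − 5
log₁₀ d = (m − M)/5 + 1 = 4.2340
d = 10^4.2340 = 17140 pc

d ≈ 17100 pc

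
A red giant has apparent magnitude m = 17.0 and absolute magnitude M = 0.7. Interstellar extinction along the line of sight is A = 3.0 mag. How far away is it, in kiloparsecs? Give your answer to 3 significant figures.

d ≈ 4.57 kpc

m − M = 5 log₁₀(d/10 pc) + A  ⇒  17.0 − (0.7) − 3.0 = 5 log₁₀(d/10)
13.300 = 5 log₁₀(d/10)
log₁₀ d = (m − M − A)/5 + 1 = 3.6600
d = 10^3.6600 = 4571 pc
= 4.571 kpc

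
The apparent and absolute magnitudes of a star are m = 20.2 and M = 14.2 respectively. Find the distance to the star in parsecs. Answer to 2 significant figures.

μ = m − M = 6.000
m − M = 5 log₁₀ d − 5
log₁₀ d = (m − M)/5 + 1 = 2.2000
d = 10^2.2000 = 158.5 pc

d ≈ 160 pc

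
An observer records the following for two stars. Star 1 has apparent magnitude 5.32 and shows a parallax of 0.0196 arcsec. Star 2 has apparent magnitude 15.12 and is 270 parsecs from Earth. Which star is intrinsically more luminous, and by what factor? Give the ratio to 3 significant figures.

Star 1: d = 1/p = 1/0.0196″ = 51.02 pc
Star 1: M = m − 5 log₁₀ d + 5 = 5.32 − 5·1.7077 + 5 = 1.781
Star 2: M = m − 5 log₁₀ d + 5 = 15.12 − 5·2.4314 + 5 = 7.963
ΔM = M_1 − M_2 = 1.781 − (7.963) = -6.182; smaller M is more luminous → Star 1.
L ratio = 10^(0.4 |ΔM|) = 10^2.473 = 297.0

Star 1 is more luminous, by a factor of 297.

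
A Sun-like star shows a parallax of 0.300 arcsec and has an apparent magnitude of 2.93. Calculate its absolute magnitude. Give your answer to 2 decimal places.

M ≈ 5.32

d = 1/p = 1/0.300″ = 3.333 pc
5 log₁₀(d/10 pc) = 5 log₁₀(3.333) − 5 = -2.386
M = m − 5 log₁₀(d/10) = 2.93 + 2.386 = 5.316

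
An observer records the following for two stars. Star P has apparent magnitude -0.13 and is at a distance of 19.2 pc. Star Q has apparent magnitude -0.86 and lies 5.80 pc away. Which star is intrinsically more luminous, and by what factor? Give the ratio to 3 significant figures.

Star P is more luminous, by a factor of 5.59.

Star P: M = m − 5 log₁₀ d + 5 = -0.13 − 5·1.2833 + 5 = -1.547
Star Q: M = m − 5 log₁₀ d + 5 = -0.86 − 5·0.7634 + 5 = 0.323
ΔM = M_P − M_Q = -1.547 − (0.323) = -1.869; smaller M is more luminous → Star P.
L ratio = 10^(0.4 |ΔM|) = 10^0.748 = 5.594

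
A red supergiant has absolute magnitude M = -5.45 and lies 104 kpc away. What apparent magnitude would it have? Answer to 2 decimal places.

m ≈ 14.64

d = 104 kpc = 104000 pc
m = M + 5 log₁₀ d − 5 = -5.45 + 5·5.0170 − 5 = 14.635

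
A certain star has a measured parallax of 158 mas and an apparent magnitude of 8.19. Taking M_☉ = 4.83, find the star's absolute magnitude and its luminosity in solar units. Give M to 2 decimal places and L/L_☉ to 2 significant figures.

M ≈ 9.18; L/L_☉ ≈ 0.018

d = 1/p = 1000/158 mas = 6.329 pc
M = m − 5 log₁₀ d + 5 = 8.19 − 5·0.8013 + 5 = 9.183
M − M_☉ = 9.183 − 4.83 = 4.353
L/L_☉ = 10^(−0.4 × 4.353) = 0.01814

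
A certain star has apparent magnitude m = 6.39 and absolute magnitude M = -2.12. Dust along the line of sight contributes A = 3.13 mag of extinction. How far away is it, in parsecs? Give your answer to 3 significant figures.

m − M = 5 log₁₀(d/10 pc) + A  ⇒  6.39 − (-2.12) − 3.13 = 5 log₁₀(d/10)
5.380 = 5 log₁₀(d/10)
log₁₀ d = (m − M − A)/5 + 1 = 2.0760
d = 10^2.0760 = 119.1 pc

d ≈ 119 pc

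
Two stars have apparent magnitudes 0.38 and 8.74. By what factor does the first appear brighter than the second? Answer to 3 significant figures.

Magnitude difference = -8.36
Flux ratio = 10^(−0.4 Δm) = 10^(−0.4 × -8.36) = 10^3.344 = 2208

2210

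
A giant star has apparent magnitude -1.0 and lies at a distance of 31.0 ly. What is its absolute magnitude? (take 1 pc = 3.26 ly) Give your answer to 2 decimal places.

M ≈ -0.89

d = 31.0 ly / 3.26 = 9.509 pc
5 log₁₀(d/10 pc) = 5 log₁₀(9.509) − 5 = -0.109
M = m − 5 log₁₀(d/10) = -1.0 + 0.109 = -0.891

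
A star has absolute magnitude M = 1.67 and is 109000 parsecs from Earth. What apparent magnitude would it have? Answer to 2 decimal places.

m ≈ 21.86

m = M + 5 log₁₀ d − 5 = 1.67 + 5·5.0374 − 5 = 21.857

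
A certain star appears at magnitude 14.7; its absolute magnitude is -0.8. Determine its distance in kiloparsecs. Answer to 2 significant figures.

d ≈ 13 kpc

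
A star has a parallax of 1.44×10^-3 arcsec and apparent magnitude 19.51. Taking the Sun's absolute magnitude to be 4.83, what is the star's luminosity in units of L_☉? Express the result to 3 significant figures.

L/L_☉ ≈ 6.48×10^-3

d = 1/p = 1/1.44×10^-3″ = 694.4 pc
M = m − 5 log₁₀ d + 5 = 19.51 − 5·2.8416 + 5 = 10.302
M − M_☉ = 10.302 − 4.83 = 5.472
L/L_☉ = 10^(−0.4 × 5.472) = 6.476×10^-3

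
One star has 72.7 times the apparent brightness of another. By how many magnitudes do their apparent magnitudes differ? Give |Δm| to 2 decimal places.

|Δm| ≈ 4.65

Pogson: Δm = −2.5 log₁₀(ratio) = −2.5 log₁₀(72.7) = −2.5 × 1.8615 = -4.654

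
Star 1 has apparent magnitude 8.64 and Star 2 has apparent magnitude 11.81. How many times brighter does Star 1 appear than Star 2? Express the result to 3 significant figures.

Δm = 8.64 − (11.81) = -3.17
Flux ratio = 10^(−0.4 Δm) = 10^(−0.4 × -3.17) = 10^1.268 = 18.54

18.5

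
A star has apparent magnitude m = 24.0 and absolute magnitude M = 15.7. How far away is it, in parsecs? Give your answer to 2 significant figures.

d ≈ 460 pc

μ = m − M = 8.300
m − M = 5 log₁₀ d − 5
log₁₀ d = (m − M)/5 + 1 = 2.6600
d = 10^2.6600 = 457.1 pc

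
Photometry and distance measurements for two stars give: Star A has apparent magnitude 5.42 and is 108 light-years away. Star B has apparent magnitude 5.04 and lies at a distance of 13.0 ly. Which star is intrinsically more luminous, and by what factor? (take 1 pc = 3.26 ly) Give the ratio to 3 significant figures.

Star A: d = 108 ly / 3.26 = 33.13 pc
Star A: M = m − 5 log₁₀ d + 5 = 5.42 − 5·1.5202 + 5 = 2.819
Star B: d = 13.0 ly / 3.26 = 3.988 pc
Star B: M = m − 5 log₁₀ d + 5 = 5.04 − 5·0.6007 + 5 = 7.036
ΔM = M_A − M_B = 2.819 − (7.036) = -4.217; smaller M is more luminous → Star A.
L ratio = 10^(0.4 |ΔM|) = 10^1.687 = 48.64

Star A is more luminous, by a factor of 48.6.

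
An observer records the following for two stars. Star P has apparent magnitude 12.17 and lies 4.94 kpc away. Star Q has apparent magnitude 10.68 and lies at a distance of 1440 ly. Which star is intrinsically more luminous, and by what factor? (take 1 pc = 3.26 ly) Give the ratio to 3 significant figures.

Star P: d = 4.94 kpc = 4940 pc
Star P: M = m − 5 log₁₀ d + 5 = 12.17 − 5·3.6937 + 5 = -1.299
Star Q: d = 1440 ly / 3.26 = 441.7 pc
Star Q: M = m − 5 log₁₀ d + 5 = 10.68 − 5·2.6451 + 5 = 2.454
ΔM = M_P − M_Q = -1.299 − (2.454) = -3.753; smaller M is more luminous → Star P.
L ratio = 10^(0.4 |ΔM|) = 10^1.501 = 31.71

Star P is more luminous, by a factor of 31.7.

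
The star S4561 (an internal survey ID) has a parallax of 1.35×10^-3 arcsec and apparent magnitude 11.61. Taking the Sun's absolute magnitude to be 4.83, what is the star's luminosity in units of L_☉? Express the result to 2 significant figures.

d = 1/p = 1/1.35×10^-3″ = 740.7 pc
M = m − 5 log₁₀ d + 5 = 11.61 − 5·2.8697 + 5 = 2.262
M − M_☉ = 2.262 − 4.83 = -2.568
L/L_☉ = 10^(−0.4 × -2.568) = 10.65

L/L_☉ ≈ 11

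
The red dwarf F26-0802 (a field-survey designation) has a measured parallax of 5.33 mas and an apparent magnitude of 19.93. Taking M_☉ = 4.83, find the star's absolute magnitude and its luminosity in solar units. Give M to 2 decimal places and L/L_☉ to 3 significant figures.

M ≈ 13.56; L/L_☉ ≈ 3.21×10^-4

d = 1/p = 1000/5.33 mas = 187.6 pc
M = m − 5 log₁₀ d + 5 = 19.93 − 5·2.2733 + 5 = 13.564
M − M_☉ = 13.564 − 4.83 = 8.734
L/L_☉ = 10^(−0.4 × 8.734) = 3.210×10^-4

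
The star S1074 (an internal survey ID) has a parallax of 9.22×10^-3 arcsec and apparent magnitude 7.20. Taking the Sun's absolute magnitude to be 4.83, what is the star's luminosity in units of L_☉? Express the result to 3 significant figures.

d = 1/p = 1/9.22×10^-3″ = 108.5 pc
M = m − 5 log₁₀ d + 5 = 7.20 − 5·2.0353 + 5 = 2.024
M − M_☉ = 2.024 − 4.83 = -2.806
L/L_☉ = 10^(−0.4 × -2.806) = 13.26

L/L_☉ ≈ 13.3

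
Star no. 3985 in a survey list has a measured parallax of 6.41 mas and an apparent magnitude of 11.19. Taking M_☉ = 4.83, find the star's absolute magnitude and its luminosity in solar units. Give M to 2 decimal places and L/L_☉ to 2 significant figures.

d = 1/p = 1000/6.41 mas = 156.0 pc
M = m − 5 log₁₀ d + 5 = 11.19 − 5·2.1931 + 5 = 5.224
M − M_☉ = 5.224 − 4.83 = 0.394
L/L_☉ = 10^(−0.4 × 0.394) = 0.6955

M ≈ 5.22; L/L_☉ ≈ 0.70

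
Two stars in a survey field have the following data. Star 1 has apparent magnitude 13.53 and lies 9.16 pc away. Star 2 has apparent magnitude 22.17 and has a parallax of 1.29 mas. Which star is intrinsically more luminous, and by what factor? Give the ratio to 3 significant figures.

Star 2 is more luminous, by a factor of 2.51.

Star 1: M = m − 5 log₁₀ d + 5 = 13.53 − 5·0.9619 + 5 = 13.721
Star 2: p = 1.29 mas = 1.29×10^-3″ → d = 1/p = 775.2 pc
Star 2: M = m − 5 log₁₀ d + 5 = 22.17 − 5·2.8894 + 5 = 12.723
ΔM = M_1 − M_2 = 13.721 − (12.723) = 0.998; smaller M is more luminous → Star 2.
L ratio = 10^(0.4 |ΔM|) = 10^0.399 = 2.506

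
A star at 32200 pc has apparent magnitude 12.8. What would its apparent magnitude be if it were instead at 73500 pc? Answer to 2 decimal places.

m ≈ 14.59

Flux ∝ 1/d², so Δm = 5 log₁₀(d₂/d₁) = 5 log₁₀(73500/32200) = 1.792
m₂ = m₁ + Δm = 12.8 + (1.792) = 14.592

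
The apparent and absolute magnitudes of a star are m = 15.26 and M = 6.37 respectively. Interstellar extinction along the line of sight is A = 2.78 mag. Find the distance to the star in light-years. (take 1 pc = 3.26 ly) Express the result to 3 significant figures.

d ≈ 544 ly

m − M = 5 log₁₀(d/10 pc) + A  ⇒  15.26 − (6.37) − 2.78 = 5 log₁₀(d/10)
6.110 = 5 log₁₀(d/10)
log₁₀ d = (m − M − A)/5 + 1 = 2.2220
d = 10^2.2220 = 166.7 pc
= 543.5 ly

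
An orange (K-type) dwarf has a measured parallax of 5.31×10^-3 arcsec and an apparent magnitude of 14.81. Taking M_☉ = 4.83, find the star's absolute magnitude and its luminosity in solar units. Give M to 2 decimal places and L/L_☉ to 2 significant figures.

M ≈ 8.44; L/L_☉ ≈ 0.036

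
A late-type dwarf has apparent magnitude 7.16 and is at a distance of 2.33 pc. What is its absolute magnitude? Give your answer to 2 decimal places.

5 log₁₀(d/10 pc) = 5 log₁₀(2.330) − 5 = -3.163
M = m − 5 log₁₀(d/10) = 7.16 + 3.163 = 10.323

M ≈ 10.32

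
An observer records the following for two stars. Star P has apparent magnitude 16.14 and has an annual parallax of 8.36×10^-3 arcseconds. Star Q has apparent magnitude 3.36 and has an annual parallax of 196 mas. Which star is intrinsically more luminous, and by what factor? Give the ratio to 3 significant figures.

Star Q is more luminous, by a factor of 235.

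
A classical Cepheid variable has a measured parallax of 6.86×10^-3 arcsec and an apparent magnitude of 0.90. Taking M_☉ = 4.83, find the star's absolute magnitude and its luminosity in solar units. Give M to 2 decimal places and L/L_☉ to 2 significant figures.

M ≈ -4.92; L/L_☉ ≈ 7900

d = 1/p = 1/6.86×10^-3″ = 145.8 pc
M = m − 5 log₁₀ d + 5 = 0.90 − 5·2.1637 + 5 = -4.918
M − M_☉ = -4.918 − 4.83 = -9.748
L/L_☉ = 10^(−0.4 × -9.748) = 7931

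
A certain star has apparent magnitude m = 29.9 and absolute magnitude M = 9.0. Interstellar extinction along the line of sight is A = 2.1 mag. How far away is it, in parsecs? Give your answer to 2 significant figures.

m − M = 5 log₁₀(d/10 pc) + A  ⇒  29.9 − (9.0) − 2.1 = 5 log₁₀(d/10)
18.800 = 5 log₁₀(d/10)
log₁₀ d = (m − M − A)/5 + 1 = 4.7600
d = 10^4.7600 = 57540 pc

d ≈ 58000 pc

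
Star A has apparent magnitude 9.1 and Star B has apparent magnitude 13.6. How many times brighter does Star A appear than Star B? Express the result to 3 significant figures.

63.1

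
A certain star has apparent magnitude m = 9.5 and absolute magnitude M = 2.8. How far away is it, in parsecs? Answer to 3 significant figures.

d ≈ 219 pc

Distance modulus: m − M = 9.5 − (2.8) = 6.700
m − M = 5 log₁₀ d − 5
log₁₀ d = (m − M)/5 + 1 = 2.3400
d = 10^2.3400 = 218.8 pc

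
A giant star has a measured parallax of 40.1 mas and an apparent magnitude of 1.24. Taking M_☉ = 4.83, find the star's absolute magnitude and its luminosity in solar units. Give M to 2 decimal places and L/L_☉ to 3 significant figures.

M ≈ -0.74; L/L_☉ ≈ 170

d = 1/p = 1000/40.1 mas = 24.94 pc
M = m − 5 log₁₀ d + 5 = 1.24 − 5·1.3969 + 5 = -0.744
M − M_☉ = -0.744 − 4.83 = -5.574
L/L_☉ = 10^(−0.4 × -5.574) = 169.7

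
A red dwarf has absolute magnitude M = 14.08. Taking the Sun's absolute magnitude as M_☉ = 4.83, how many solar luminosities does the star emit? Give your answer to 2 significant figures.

M − M_☉ = 14.08 − 4.83 = 9.250
L/L_☉ = 10^(−0.4 (M − M_☉)) = 10^-3.700 = 1.995×10^-4

L/L_☉ ≈ 2.0×10^-4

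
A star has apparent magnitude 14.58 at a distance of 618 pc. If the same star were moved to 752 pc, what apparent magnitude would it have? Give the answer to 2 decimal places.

m ≈ 15.01

Flux ∝ 1/d², so Δm = 5 log₁₀(d₂/d₁) = 5 log₁₀(752/618) = 0.426
m₂ = m₁ + Δm = 14.58 + (0.426) = 15.006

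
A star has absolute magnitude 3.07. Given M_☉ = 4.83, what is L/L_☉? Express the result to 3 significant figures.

M − M_☉ = 3.07 − 4.83 = -1.760
L/L_☉ = 10^(−0.4 (M − M_☉)) = 10^0.704 = 5.058

L/L_☉ ≈ 5.06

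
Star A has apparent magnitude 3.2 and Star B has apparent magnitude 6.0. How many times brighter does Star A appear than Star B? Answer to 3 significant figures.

Δm = 3.2 − (6.0) = -2.8
Flux ratio = 10^(−0.4 Δm) = 10^(−0.4 × -2.8) = 10^1.120 = 13.18

13.2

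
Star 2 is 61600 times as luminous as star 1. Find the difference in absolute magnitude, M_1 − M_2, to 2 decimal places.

M_1 − M_2 ≈ 11.97

Pogson: ΔM = −2.5 log₁₀(ratio) = −2.5 log₁₀(61600) = −2.5 × 4.7896 = -11.974
Star 2 is brighter so has the smaller magnitude: M_1 − M_2 is positive.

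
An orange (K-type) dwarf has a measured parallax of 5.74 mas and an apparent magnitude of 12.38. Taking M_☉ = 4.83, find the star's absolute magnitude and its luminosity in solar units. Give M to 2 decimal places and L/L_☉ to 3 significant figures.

M ≈ 6.17; L/L_☉ ≈ 0.290

d = 1/p = 1000/5.74 mas = 174.2 pc
M = m − 5 log₁₀ d + 5 = 12.38 − 5·2.2411 + 5 = 6.175
M − M_☉ = 6.175 − 4.83 = 1.345
L/L_☉ = 10^(−0.4 × 1.345) = 0.2899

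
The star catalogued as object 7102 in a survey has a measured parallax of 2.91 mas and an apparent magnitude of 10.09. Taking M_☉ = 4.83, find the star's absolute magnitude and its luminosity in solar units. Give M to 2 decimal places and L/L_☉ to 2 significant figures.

M ≈ 2.41; L/L_☉ ≈ 9.3

d = 1/p = 1000/2.91 mas = 343.6 pc
M = m − 5 log₁₀ d + 5 = 10.09 − 5·2.5361 + 5 = 2.409
M − M_☉ = 2.409 − 4.83 = -2.421
L/L_☉ = 10^(−0.4 × -2.421) = 9.294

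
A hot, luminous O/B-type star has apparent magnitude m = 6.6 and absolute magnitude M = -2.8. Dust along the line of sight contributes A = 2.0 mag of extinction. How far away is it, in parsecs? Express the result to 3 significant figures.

d ≈ 302 pc

m − M = 5 log₁₀(d/10 pc) + A  ⇒  6.6 − (-2.8) − 2.0 = 5 log₁₀(d/10)
7.400 = 5 log₁₀(d/10)
log₁₀ d = (m − M − A)/5 + 1 = 2.4800
d = 10^2.4800 = 302.0 pc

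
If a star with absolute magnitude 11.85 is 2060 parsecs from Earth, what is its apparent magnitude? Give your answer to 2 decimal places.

m ≈ 23.42

m = M + 5 log₁₀ d − 5 = 11.85 + 5·3.3139 − 5 = 23.419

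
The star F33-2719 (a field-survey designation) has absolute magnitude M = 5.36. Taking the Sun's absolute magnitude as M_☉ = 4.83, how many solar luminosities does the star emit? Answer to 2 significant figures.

M − M_☉ = 5.36 − 4.83 = 0.530
L/L_☉ = 10^(−0.4 (M − M_☉)) = 10^-0.212 = 0.6138

L/L_☉ ≈ 0.61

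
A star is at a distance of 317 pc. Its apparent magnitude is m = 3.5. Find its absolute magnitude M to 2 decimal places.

M ≈ -4.01

5 log₁₀(d/10 pc) = 5 log₁₀(317.0) − 5 = 7.505
M = m − 5 log₁₀(d/10) = 3.5 − 7.505 = -4.005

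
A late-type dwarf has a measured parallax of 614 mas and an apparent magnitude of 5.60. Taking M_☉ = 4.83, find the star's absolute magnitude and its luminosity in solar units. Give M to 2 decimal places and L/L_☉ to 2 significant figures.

d = 1/p = 1000/614 mas = 1.629 pc
M = m − 5 log₁₀ d + 5 = 5.60 − 5·0.2118 + 5 = 9.541
M − M_☉ = 9.541 − 4.83 = 4.711
L/L_☉ = 10^(−0.4 × 4.711) = 0.01305

M ≈ 9.54; L/L_☉ ≈ 0.013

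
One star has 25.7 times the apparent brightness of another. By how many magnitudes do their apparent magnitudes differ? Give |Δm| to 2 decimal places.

Pogson: Δm = −2.5 log₁₀(ratio) = −2.5 log₁₀(25.7) = −2.5 × 1.4099 = -3.525

|Δm| ≈ 3.52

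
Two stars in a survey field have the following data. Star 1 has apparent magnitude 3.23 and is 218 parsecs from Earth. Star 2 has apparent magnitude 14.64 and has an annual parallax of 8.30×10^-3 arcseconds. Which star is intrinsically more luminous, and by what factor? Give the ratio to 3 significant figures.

Star 1 is more luminous, by a factor of 120000.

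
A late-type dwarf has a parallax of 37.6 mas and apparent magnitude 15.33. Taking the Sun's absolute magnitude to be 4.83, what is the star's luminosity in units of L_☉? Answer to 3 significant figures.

L/L_☉ ≈ 4.46×10^-4

d = 1/p = 1000/37.6 mas = 26.60 pc
M = m − 5 log₁₀ d + 5 = 15.33 − 5·1.4248 + 5 = 13.206
M − M_☉ = 13.206 − 4.83 = 8.376
L/L_☉ = 10^(−0.4 × 8.376) = 4.463×10^-4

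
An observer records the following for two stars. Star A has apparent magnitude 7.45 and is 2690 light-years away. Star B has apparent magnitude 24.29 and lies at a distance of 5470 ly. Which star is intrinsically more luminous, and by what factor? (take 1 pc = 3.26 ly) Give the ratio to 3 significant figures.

Star A: d = 2690 ly / 3.26 = 825.2 pc
Star A: M = m − 5 log₁₀ d + 5 = 7.45 − 5·2.9165 + 5 = -2.133
Star B: d = 5470 ly / 3.26 = 1678 pc
Star B: M = m − 5 log₁₀ d + 5 = 24.29 − 5·3.2248 + 5 = 13.166
ΔM = M_A − M_B = -2.133 − (13.166) = -15.299; smaller M is more luminous → Star A.
L ratio = 10^(0.4 |ΔM|) = 10^6.120 = 1.317×10^6

Star A is more luminous, by a factor of 1.32×10^6.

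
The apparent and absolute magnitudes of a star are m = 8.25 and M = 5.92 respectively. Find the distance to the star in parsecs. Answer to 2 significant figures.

d ≈ 29 pc

Distance modulus: m − M = 8.25 − (5.92) = 2.330
m − M = 5 log₁₀ d − 5
log₁₀ d = (m − M)/5 + 1 = 1.4660
d = 10^1.4660 = 29.24 pc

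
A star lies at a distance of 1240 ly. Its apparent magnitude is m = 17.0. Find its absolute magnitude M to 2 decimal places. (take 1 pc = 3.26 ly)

M ≈ 9.10

d = 1240 ly / 3.26 = 380.4 pc
5 log₁₀(d/10 pc) = 5 log₁₀(380.4) − 5 = 7.901
M = m − 5 log₁₀(d/10) = 17.0 − 7.901 = 9.099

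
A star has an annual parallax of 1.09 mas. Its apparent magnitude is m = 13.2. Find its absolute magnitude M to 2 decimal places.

p = 1.09 mas = 1.09×10^-3″ → d = 1/p = 917.4 pc
5 log₁₀(d/10 pc) = 5 log₁₀(917.4) − 5 = 9.813
M = m − 5 log₁₀(d/10) = 13.2 − 9.813 = 3.387

M ≈ 3.39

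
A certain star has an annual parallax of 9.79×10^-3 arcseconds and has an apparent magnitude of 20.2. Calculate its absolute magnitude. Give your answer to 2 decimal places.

M ≈ 15.15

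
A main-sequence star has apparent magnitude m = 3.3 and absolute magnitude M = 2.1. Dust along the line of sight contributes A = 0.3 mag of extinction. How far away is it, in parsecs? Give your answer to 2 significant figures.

m − M = 5 log₁₀(d/10 pc) + A  ⇒  3.3 − (2.1) − 0.3 = 5 log₁₀(d/10)
0.900 = 5 log₁₀(d/10)
log₁₀ d = (m − M − A)/5 + 1 = 1.1800
d = 10^1.1800 = 15.14 pc

d ≈ 15 pc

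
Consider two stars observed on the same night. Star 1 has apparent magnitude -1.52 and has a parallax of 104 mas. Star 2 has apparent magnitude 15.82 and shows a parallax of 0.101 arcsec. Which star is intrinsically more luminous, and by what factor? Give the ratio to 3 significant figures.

Star 1 is more luminous, by a factor of 8.14×10^6.

Star 1: p = 104 mas = 0.104″ → d = 1/p = 9.615 pc
Star 1: M = m − 5 log₁₀ d + 5 = -1.52 − 5·0.9830 + 5 = -1.435
Star 2: d = 1/p = 1/0.101″ = 9.901 pc
Star 2: M = m − 5 log₁₀ d + 5 = 15.82 − 5·0.9957 + 5 = 15.842
ΔM = M_1 − M_2 = -1.435 − (15.842) = -17.276; smaller M is more luminous → Star 1.
L ratio = 10^(0.4 |ΔM|) = 10^6.911 = 8.139×10^6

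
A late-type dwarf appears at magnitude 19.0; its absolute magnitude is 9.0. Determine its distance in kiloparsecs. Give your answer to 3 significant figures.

μ = m − M = 10.000
m − M = 5 log₁₀ d − 5
log₁₀ d = (m − M)/5 + 1 = 3.0000
d = 10^3.0000 = 1000 pc
= 1.000 kpc

d ≈ 1.00 kpc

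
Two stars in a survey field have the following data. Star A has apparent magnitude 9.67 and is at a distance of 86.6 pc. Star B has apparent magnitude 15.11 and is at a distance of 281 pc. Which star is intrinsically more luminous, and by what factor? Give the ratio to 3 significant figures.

Star A is more luminous, by a factor of 14.2.

Star A: M = m − 5 log₁₀ d + 5 = 9.67 − 5·1.9375 + 5 = 4.982
Star B: M = m − 5 log₁₀ d + 5 = 15.11 − 5·2.4487 + 5 = 7.866
ΔM = M_A − M_B = 4.982 − (7.866) = -2.884; smaller M is more luminous → Star A.
L ratio = 10^(0.4 |ΔM|) = 10^1.154 = 14.24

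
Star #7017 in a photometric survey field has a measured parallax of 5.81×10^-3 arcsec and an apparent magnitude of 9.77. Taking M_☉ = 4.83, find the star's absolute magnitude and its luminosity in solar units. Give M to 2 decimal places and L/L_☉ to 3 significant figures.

d = 1/p = 1/5.81×10^-3″ = 172.1 pc
M = m − 5 log₁₀ d + 5 = 9.77 − 5·2.2358 + 5 = 3.591
M − M_☉ = 3.591 − 4.83 = -1.239
L/L_☉ = 10^(−0.4 × -1.239) = 3.131

M ≈ 3.59; L/L_☉ ≈ 3.13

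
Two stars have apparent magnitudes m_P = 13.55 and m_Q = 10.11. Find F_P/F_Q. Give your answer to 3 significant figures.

F_P/F_Q ≈ 0.0421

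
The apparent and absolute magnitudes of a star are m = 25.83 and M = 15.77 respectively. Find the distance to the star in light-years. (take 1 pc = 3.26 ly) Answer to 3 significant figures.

μ = m − M = 10.060
m − M = 5 log₁₀ d − 5
log₁₀ d = (m − M)/5 + 1 = 3.0120
d = 10^3.0120 = 1028 pc
= 3351 ly

d ≈ 3350 ly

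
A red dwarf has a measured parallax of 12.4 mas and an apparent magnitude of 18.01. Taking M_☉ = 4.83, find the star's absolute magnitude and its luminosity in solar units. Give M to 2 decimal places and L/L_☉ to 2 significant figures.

M ≈ 13.48; L/L_☉ ≈ 3.5×10^-4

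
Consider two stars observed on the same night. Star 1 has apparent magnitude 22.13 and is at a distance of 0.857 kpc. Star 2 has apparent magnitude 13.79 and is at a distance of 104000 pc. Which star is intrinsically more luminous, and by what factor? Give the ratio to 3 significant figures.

Star 2 is more luminous, by a factor of 3.19×10^7.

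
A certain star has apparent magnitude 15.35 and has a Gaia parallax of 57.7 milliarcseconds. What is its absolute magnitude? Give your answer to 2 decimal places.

M ≈ 14.16

p = 57.7 mas = 0.0577″ → d = 1/p = 17.33 pc
5 log₁₀(d/10 pc) = 5 log₁₀(17.33) − 5 = 1.194
M = m − 5 log₁₀(d/10) = 15.35 − 1.194 = 14.156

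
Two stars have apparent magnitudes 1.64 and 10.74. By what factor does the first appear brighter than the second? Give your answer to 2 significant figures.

Magnitude difference = -9.10
Flux ratio = 10^(−0.4 Δm) = 10^(−0.4 × -9.10) = 10^3.640 = 4365

4400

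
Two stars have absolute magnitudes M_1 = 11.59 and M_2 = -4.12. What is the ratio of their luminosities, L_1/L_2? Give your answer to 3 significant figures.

L_1/L_2 ≈ 5.20×10^-7

ΔM = M_1 − M_2 = 15.71
L_1/L_2 = 10^(−0.4 ΔM) = 10^-6.284 = 5.200×10^-7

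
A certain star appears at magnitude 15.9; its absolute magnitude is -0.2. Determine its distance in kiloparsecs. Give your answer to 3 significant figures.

μ = m − M = 16.100
m − M = 5 log₁₀ d − 5
log₁₀ d = (m − M)/5 + 1 = 4.2200
d = 10^4.2200 = 16600 pc
= 16.60 kpc

d ≈ 16.6 kpc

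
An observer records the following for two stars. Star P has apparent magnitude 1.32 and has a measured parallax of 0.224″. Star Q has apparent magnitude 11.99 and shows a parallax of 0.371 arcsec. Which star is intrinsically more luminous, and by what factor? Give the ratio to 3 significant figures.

Star P is more luminous, by a factor of 50800.

Star P: d = 1/p = 1/0.224″ = 4.464 pc
Star P: M = m − 5 log₁₀ d + 5 = 1.32 − 5·0.6498 + 5 = 3.071
Star Q: d = 1/p = 1/0.371″ = 2.695 pc
Star Q: M = m − 5 log₁₀ d + 5 = 11.99 − 5·0.4306 + 5 = 14.837
ΔM = M_P − M_Q = 3.071 − (14.837) = -11.766; smaller M is more luminous → Star P.
L ratio = 10^(0.4 |ΔM|) = 10^4.706 = 50850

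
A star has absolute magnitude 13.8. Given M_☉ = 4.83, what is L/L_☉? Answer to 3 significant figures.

M − M_☉ = 13.8 − 4.83 = 8.970
L/L_☉ = 10^(−0.4 (M − M_☉)) = 10^-3.588 = 2.582×10^-4

L/L_☉ ≈ 2.58×10^-4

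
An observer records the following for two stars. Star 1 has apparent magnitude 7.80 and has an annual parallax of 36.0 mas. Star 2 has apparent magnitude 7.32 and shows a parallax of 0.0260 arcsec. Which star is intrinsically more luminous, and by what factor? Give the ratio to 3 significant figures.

Star 2 is more luminous, by a factor of 2.98.

Star 1: p = 36.0 mas = 0.0360″ → d = 1/p = 27.78 pc
Star 1: M = m − 5 log₁₀ d + 5 = 7.80 − 5·1.4437 + 5 = 5.582
Star 2: d = 1/p = 1/0.0260″ = 38.46 pc
Star 2: M = m − 5 log₁₀ d + 5 = 7.32 − 5·1.5850 + 5 = 4.395
ΔM = M_1 − M_2 = 5.582 − (4.395) = 1.187; smaller M is more luminous → Star 2.
L ratio = 10^(0.4 |ΔM|) = 10^0.475 = 2.983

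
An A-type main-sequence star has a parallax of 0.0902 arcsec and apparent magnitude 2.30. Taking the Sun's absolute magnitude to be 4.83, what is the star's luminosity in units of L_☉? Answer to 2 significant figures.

d = 1/p = 1/0.0902″ = 11.09 pc
M = m − 5 log₁₀ d + 5 = 2.30 − 5·1.0448 + 5 = 2.076
M − M_☉ = 2.076 − 4.83 = -2.754
L/L_☉ = 10^(−0.4 × -2.754) = 12.64

L/L_☉ ≈ 13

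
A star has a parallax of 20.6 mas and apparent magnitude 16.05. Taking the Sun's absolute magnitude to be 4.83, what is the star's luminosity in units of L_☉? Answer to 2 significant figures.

L/L_☉ ≈ 7.7×10^-4

d = 1/p = 1000/20.6 mas = 48.54 pc
M = m − 5 log₁₀ d + 5 = 16.05 − 5·1.6861 + 5 = 12.619
M − M_☉ = 12.619 − 4.83 = 7.789
L/L_☉ = 10^(−0.4 × 7.789) = 7.661×10^-4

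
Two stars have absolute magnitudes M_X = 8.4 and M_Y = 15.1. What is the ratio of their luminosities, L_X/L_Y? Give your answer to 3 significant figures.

L_X/L_Y ≈ 479

ΔM = M_X − M_Y = -6.7
L_X/L_Y = 10^(−0.4 ΔM) = 10^2.680 = 478.6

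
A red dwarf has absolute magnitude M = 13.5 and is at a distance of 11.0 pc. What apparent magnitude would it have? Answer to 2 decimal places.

m = M + 5 log₁₀ d − 5 = 13.5 + 5·1.0414 − 5 = 13.707

m ≈ 13.71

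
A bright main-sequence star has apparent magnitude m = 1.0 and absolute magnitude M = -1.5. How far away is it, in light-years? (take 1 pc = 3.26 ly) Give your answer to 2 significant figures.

d ≈ 100 ly

μ = m − M = 2.500
m − M = 5 log₁₀ d − 5
log₁₀ d = (m − M)/5 + 1 = 1.5000
d = 10^1.5000 = 31.62 pc
= 103.1 ly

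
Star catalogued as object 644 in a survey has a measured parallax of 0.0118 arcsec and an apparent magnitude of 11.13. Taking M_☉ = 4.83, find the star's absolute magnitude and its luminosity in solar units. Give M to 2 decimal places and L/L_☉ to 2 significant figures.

M ≈ 6.49; L/L_☉ ≈ 0.22

d = 1/p = 1/0.0118″ = 84.75 pc
M = m − 5 log₁₀ d + 5 = 11.13 − 5·1.9281 + 5 = 6.489
M − M_☉ = 6.489 − 4.83 = 1.659
L/L_☉ = 10^(−0.4 × 1.659) = 0.2169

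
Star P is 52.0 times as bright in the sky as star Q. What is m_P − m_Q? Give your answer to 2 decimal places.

m_P − m_Q ≈ -4.29

Pogson: Δm = −2.5 log₁₀(ratio) = −2.5 log₁₀(52.0) = −2.5 × 1.7160 = -4.290
Star P is brighter, so it has the smaller magnitude: the difference is negative.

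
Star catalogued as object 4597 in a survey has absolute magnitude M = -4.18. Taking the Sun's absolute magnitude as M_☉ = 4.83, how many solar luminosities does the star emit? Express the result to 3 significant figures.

M − M_☉ = -4.18 − 4.83 = -9.010
L/L_☉ = 10^(−0.4 (M − M_☉)) = 10^3.604 = 4018

L/L_☉ ≈ 4020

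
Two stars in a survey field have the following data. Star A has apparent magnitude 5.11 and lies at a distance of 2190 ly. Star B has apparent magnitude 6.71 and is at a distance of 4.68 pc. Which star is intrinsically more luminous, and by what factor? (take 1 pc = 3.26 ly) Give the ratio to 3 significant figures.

Star A: d = 2190 ly / 3.26 = 671.8 pc
Star A: M = m − 5 log₁₀ d + 5 = 5.11 − 5·2.8272 + 5 = -4.026
Star B: M = m − 5 log₁₀ d + 5 = 6.71 − 5·0.6702 + 5 = 8.359
ΔM = M_A − M_B = -4.026 − (8.359) = -12.385; smaller M is more luminous → Star A.
L ratio = 10^(0.4 |ΔM|) = 10^4.954 = 89940

Star A is more luminous, by a factor of 89900.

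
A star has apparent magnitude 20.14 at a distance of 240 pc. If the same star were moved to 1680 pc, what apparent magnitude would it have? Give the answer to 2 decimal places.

m ≈ 24.37

Flux ∝ 1/d², so Δm = 5 log₁₀(d₂/d₁) = 5 log₁₀(1680/240) = 4.225
m₂ = m₁ + Δm = 20.14 + (4.225) = 24.365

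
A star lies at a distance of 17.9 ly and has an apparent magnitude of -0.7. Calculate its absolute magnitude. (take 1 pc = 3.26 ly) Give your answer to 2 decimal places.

M ≈ 0.60

d = 17.9 ly / 3.26 = 5.491 pc
5 log₁₀(d/10 pc) = 5 log₁₀(5.491) − 5 = -1.302
M = m − 5 log₁₀(d/10) = -0.7 + 1.302 = 0.602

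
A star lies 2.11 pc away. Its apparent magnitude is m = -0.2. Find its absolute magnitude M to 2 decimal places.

M ≈ 3.18

5 log₁₀(d/10 pc) = 5 log₁₀(2.110) − 5 = -3.379
M = m − 5 log₁₀(d/10) = -0.2 + 3.379 = 3.179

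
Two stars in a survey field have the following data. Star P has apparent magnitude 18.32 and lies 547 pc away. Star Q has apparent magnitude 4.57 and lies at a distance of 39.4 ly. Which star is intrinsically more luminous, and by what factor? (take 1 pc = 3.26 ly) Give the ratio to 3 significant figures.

Star Q is more luminous, by a factor of 154.

Star P: M = m − 5 log₁₀ d + 5 = 18.32 − 5·2.7380 + 5 = 9.630
Star Q: d = 39.4 ly / 3.26 = 12.09 pc
Star Q: M = m − 5 log₁₀ d + 5 = 4.57 − 5·1.0823 + 5 = 4.159
ΔM = M_P − M_Q = 9.630 − (4.159) = 5.471; smaller M is more luminous → Star Q.
L ratio = 10^(0.4 |ΔM|) = 10^2.189 = 154.4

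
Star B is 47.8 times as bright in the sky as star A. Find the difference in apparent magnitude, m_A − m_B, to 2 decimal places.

m_A − m_B ≈ 4.20

Pogson: Δm = −2.5 log₁₀(ratio) = −2.5 log₁₀(47.8) = −2.5 × 1.6794 = -4.199
Star B is brighter so has the smaller magnitude: m_A − m_B is positive.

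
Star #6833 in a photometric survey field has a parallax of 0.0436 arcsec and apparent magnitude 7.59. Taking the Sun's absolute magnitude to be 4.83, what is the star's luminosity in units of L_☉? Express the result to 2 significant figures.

d = 1/p = 1/0.0436″ = 22.94 pc
M = m − 5 log₁₀ d + 5 = 7.59 − 5·1.3605 + 5 = 5.787
M − M_☉ = 5.787 − 4.83 = 0.957
L/L_☉ = 10^(−0.4 × 0.957) = 0.4140

L/L_☉ ≈ 0.41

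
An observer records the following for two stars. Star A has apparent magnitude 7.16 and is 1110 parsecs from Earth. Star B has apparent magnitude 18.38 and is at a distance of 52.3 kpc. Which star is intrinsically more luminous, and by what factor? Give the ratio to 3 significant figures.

Star A: M = m − 5 log₁₀ d + 5 = 7.16 − 5·3.0453 + 5 = -3.067
Star B: d = 52.3 kpc = 52300 pc
Star B: M = m − 5 log₁₀ d + 5 = 18.38 − 5·4.7185 + 5 = -0.213
ΔM = M_A − M_B = -3.067 − (-0.213) = -2.854; smaller M is more luminous → Star A.
L ratio = 10^(0.4 |ΔM|) = 10^1.142 = 13.86

Star A is more luminous, by a factor of 13.9.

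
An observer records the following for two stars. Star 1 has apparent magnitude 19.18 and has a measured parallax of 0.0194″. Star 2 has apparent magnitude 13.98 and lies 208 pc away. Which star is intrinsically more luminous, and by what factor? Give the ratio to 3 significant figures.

Star 2 is more luminous, by a factor of 1960.

Star 1: d = 1/p = 1/0.0194″ = 51.55 pc
Star 1: M = m − 5 log₁₀ d + 5 = 19.18 − 5·1.7122 + 5 = 15.619
Star 2: M = m − 5 log₁₀ d + 5 = 13.98 − 5·2.3181 + 5 = 7.390
ΔM = M_1 − M_2 = 15.619 − (7.390) = 8.229; smaller M is more luminous → Star 2.
L ratio = 10^(0.4 |ΔM|) = 10^3.292 = 1958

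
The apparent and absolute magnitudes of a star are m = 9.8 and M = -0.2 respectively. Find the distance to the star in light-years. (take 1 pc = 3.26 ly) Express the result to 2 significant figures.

d ≈ 3300 ly

Distance modulus: m − M = 9.8 − (-0.2) = 10.000
m − M = 5 log₁₀ d − 5
log₁₀ d = (m − M)/5 + 1 = 3.0000
d = 10^3.0000 = 1000 pc
= 3260 ly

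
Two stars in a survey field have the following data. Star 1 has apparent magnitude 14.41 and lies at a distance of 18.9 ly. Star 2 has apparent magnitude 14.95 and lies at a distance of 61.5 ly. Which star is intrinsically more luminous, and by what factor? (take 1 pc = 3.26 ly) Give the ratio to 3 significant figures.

Star 2 is more luminous, by a factor of 6.44.

Star 1: d = 18.9 ly / 3.26 = 5.798 pc
Star 1: M = m − 5 log₁₀ d + 5 = 14.41 − 5·0.7632 + 5 = 15.594
Star 2: d = 61.5 ly / 3.26 = 18.87 pc
Star 2: M = m − 5 log₁₀ d + 5 = 14.95 − 5·1.2757 + 5 = 13.572
ΔM = M_1 − M_2 = 15.594 − (13.572) = 2.022; smaller M is more luminous → Star 2.
L ratio = 10^(0.4 |ΔM|) = 10^0.809 = 6.439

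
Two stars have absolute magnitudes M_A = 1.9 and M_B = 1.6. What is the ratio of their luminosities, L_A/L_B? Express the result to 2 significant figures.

L_A/L_B ≈ 0.76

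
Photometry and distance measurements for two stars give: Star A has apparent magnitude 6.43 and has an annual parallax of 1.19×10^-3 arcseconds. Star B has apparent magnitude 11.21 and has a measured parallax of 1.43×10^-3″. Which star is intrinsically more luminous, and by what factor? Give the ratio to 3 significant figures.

Star A is more luminous, by a factor of 118.

Star A: d = 1/p = 1/1.19×10^-3″ = 840.3 pc
Star A: M = m − 5 log₁₀ d + 5 = 6.43 − 5·2.9245 + 5 = -3.192
Star B: d = 1/p = 1/1.43×10^-3″ = 699.3 pc
Star B: M = m − 5 log₁₀ d + 5 = 11.21 − 5·2.8447 + 5 = 1.987
ΔM = M_A − M_B = -3.192 − (1.987) = -5.179; smaller M is more luminous → Star A.
L ratio = 10^(0.4 |ΔM|) = 10^2.072 = 117.9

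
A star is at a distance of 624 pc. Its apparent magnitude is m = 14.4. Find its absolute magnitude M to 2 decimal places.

M ≈ 5.42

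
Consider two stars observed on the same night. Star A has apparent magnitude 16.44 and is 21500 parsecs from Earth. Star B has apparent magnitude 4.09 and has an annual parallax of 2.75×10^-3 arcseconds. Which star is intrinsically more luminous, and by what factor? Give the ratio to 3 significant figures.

Star B is more luminous, by a factor of 24.9.

Star A: M = m − 5 log₁₀ d + 5 = 16.44 − 5·4.3324 + 5 = -0.222
Star B: d = 1/p = 1/2.75×10^-3″ = 363.6 pc
Star B: M = m − 5 log₁₀ d + 5 = 4.09 − 5·2.5607 + 5 = -3.713
ΔM = M_A − M_B = -0.222 − (-3.713) = 3.491; smaller M is more luminous → Star B.
L ratio = 10^(0.4 |ΔM|) = 10^1.396 = 24.91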